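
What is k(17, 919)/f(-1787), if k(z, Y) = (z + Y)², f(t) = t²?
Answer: 876096/3193369 ≈ 0.27435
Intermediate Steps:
k(z, Y) = (Y + z)²
k(17, 919)/f(-1787) = (919 + 17)²/((-1787)²) = 936²/3193369 = 876096*(1/3193369) = 876096/3193369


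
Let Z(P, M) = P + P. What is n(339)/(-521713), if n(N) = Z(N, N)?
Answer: -678/521713 ≈ -0.0012996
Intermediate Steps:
Z(P, M) = 2*P
n(N) = 2*N
n(339)/(-521713) = (2*339)/(-521713) = 678*(-1/521713) = -678/521713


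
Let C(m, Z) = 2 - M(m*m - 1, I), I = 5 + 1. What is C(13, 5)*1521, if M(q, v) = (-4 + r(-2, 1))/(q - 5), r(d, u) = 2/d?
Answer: 503451/163 ≈ 3088.7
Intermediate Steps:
I = 6
M(q, v) = -5/(-5 + q) (M(q, v) = (-4 + 2/(-2))/(q - 5) = (-4 + 2*(-1/2))/(-5 + q) = (-4 - 1)/(-5 + q) = -5/(-5 + q))
C(m, Z) = 2 + 5/(-6 + m**2) (C(m, Z) = 2 - (-5)/(-5 + (m*m - 1)) = 2 - (-5)/(-5 + (m**2 - 1)) = 2 - (-5)/(-5 + (-1 + m**2)) = 2 - (-5)/(-6 + m**2) = 2 + 5/(-6 + m**2))
C(13, 5)*1521 = ((-7 + 2*13**2)/(-6 + 13**2))*1521 = ((-7 + 2*169)/(-6 + 169))*1521 = ((-7 + 338)/163)*1521 = ((1/163)*331)*1521 = (331/163)*1521 = 503451/163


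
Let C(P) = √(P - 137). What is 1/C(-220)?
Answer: -I*√357/357 ≈ -0.052926*I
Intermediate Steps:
C(P) = √(-137 + P)
1/C(-220) = 1/(√(-137 - 220)) = 1/(√(-357)) = 1/(I*√357) = -I*√357/357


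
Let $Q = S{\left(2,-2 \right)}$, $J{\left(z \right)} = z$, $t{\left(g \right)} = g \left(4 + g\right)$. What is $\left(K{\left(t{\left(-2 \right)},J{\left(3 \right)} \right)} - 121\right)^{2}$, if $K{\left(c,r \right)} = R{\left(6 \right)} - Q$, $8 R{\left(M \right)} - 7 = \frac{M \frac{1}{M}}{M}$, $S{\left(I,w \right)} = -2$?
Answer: $\frac{32137561}{2304} \approx 13949.0$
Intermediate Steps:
$R{\left(M \right)} = \frac{7}{8} + \frac{1}{8 M}$ ($R{\left(M \right)} = \frac{7}{8} + \frac{\frac{M}{M} \frac{1}{M}}{8} = \frac{7}{8} + \frac{1 \frac{1}{M}}{8} = \frac{7}{8} + \frac{1}{8 M}$)
$Q = -2$
$K{\left(c,r \right)} = \frac{139}{48}$ ($K{\left(c,r \right)} = \frac{1 + 7 \cdot 6}{8 \cdot 6} - -2 = \frac{1}{8} \cdot \frac{1}{6} \left(1 + 42\right) + 2 = \frac{1}{8} \cdot \frac{1}{6} \cdot 43 + 2 = \frac{43}{48} + 2 = \frac{139}{48}$)
$\left(K{\left(t{\left(-2 \right)},J{\left(3 \right)} \right)} - 121\right)^{2} = \left(\frac{139}{48} - 121\right)^{2} = \left(- \frac{5669}{48}\right)^{2} = \frac{32137561}{2304}$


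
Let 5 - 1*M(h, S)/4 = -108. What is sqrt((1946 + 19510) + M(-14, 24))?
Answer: 2*sqrt(5477) ≈ 148.01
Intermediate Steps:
M(h, S) = 452 (M(h, S) = 20 - 4*(-108) = 20 + 432 = 452)
sqrt((1946 + 19510) + M(-14, 24)) = sqrt((1946 + 19510) + 452) = sqrt(21456 + 452) = sqrt(21908) = 2*sqrt(5477)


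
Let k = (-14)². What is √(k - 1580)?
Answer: 2*I*√346 ≈ 37.202*I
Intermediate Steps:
k = 196
√(k - 1580) = √(196 - 1580) = √(-1384) = 2*I*√346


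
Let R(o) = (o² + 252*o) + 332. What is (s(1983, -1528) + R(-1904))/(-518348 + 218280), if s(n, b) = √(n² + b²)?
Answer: -786435/75017 - √6267073/300068 ≈ -10.492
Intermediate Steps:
R(o) = 332 + o² + 252*o
s(n, b) = √(b² + n²)
(s(1983, -1528) + R(-1904))/(-518348 + 218280) = (√((-1528)² + 1983²) + (332 + (-1904)² + 252*(-1904)))/(-518348 + 218280) = (√(2334784 + 3932289) + (332 + 3625216 - 479808))/(-300068) = (√6267073 + 3145740)*(-1/300068) = (3145740 + √6267073)*(-1/300068) = -786435/75017 - √6267073/300068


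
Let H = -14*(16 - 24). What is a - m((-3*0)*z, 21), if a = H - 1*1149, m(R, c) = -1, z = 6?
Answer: -1036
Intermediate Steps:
H = 112 (H = -14*(-8) = 112)
a = -1037 (a = 112 - 1*1149 = 112 - 1149 = -1037)
a - m((-3*0)*z, 21) = -1037 - 1*(-1) = -1037 + 1 = -1036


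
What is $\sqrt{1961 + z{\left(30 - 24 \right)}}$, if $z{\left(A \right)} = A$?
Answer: $\sqrt{1967} \approx 44.351$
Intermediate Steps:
$\sqrt{1961 + z{\left(30 - 24 \right)}} = \sqrt{1961 + \left(30 - 24\right)} = \sqrt{1961 + 6} = \sqrt{1967}$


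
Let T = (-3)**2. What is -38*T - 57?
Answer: -399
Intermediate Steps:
T = 9
-38*T - 57 = -38*9 - 57 = -342 - 57 = -399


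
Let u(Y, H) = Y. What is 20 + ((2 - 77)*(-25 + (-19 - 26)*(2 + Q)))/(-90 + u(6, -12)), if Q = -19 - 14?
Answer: 17405/14 ≈ 1243.2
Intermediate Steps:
Q = -33
20 + ((2 - 77)*(-25 + (-19 - 26)*(2 + Q)))/(-90 + u(6, -12)) = 20 + ((2 - 77)*(-25 + (-19 - 26)*(2 - 33)))/(-90 + 6) = 20 - 75*(-25 - 45*(-31))/(-84) = 20 - 75*(-25 + 1395)*(-1/84) = 20 - 75*1370*(-1/84) = 20 - 102750*(-1/84) = 20 + 17125/14 = 17405/14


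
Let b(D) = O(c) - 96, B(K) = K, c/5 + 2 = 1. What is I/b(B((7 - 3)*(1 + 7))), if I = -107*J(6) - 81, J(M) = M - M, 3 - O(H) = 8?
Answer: 81/101 ≈ 0.80198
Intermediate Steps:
c = -5 (c = -10 + 5*1 = -10 + 5 = -5)
O(H) = -5 (O(H) = 3 - 1*8 = 3 - 8 = -5)
J(M) = 0
b(D) = -101 (b(D) = -5 - 96 = -101)
I = -81 (I = -107*0 - 81 = 0 - 81 = -81)
I/b(B((7 - 3)*(1 + 7))) = -81/(-101) = -81*(-1/101) = 81/101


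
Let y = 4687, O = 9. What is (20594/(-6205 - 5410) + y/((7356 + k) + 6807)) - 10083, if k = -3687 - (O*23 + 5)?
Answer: -1202215495191/119216360 ≈ -10084.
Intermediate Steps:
k = -3899 (k = -3687 - (9*23 + 5) = -3687 - (207 + 5) = -3687 - 1*212 = -3687 - 212 = -3899)
(20594/(-6205 - 5410) + y/((7356 + k) + 6807)) - 10083 = (20594/(-6205 - 5410) + 4687/((7356 - 3899) + 6807)) - 10083 = (20594/(-11615) + 4687/(3457 + 6807)) - 10083 = (20594*(-1/11615) + 4687/10264) - 10083 = (-20594/11615 + 4687*(1/10264)) - 10083 = (-20594/11615 + 4687/10264) - 10083 = -156937311/119216360 - 10083 = -1202215495191/119216360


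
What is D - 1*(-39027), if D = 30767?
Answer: 69794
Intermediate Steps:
D - 1*(-39027) = 30767 - 1*(-39027) = 30767 + 39027 = 69794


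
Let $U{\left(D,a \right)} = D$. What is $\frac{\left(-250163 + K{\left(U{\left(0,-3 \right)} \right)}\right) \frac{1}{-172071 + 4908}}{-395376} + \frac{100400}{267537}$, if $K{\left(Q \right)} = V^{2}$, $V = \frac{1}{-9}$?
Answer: $\frac{89580516249509621}{238708608590564856} \approx 0.37527$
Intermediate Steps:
$V = - \frac{1}{9} \approx -0.11111$
$K{\left(Q \right)} = \frac{1}{81}$ ($K{\left(Q \right)} = \left(- \frac{1}{9}\right)^{2} = \frac{1}{81}$)
$\frac{\left(-250163 + K{\left(U{\left(0,-3 \right)} \right)}\right) \frac{1}{-172071 + 4908}}{-395376} + \frac{100400}{267537} = \frac{\left(-250163 + \frac{1}{81}\right) \frac{1}{-172071 + 4908}}{-395376} + \frac{100400}{267537} = - \frac{20263202}{81 \left(-167163\right)} \left(- \frac{1}{395376}\right) + 100400 \cdot \frac{1}{267537} = \left(- \frac{20263202}{81}\right) \left(- \frac{1}{167163}\right) \left(- \frac{1}{395376}\right) + \frac{100400}{267537} = \frac{20263202}{13540203} \left(- \frac{1}{395376}\right) + \frac{100400}{267537} = - \frac{10131601}{2676735650664} + \frac{100400}{267537} = \frac{89580516249509621}{238708608590564856}$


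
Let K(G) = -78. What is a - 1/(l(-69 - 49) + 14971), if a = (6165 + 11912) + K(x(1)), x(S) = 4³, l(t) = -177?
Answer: 266277205/14794 ≈ 17999.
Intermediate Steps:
x(S) = 64
a = 17999 (a = (6165 + 11912) - 78 = 18077 - 78 = 17999)
a - 1/(l(-69 - 49) + 14971) = 17999 - 1/(-177 + 14971) = 17999 - 1/14794 = 266277205/14794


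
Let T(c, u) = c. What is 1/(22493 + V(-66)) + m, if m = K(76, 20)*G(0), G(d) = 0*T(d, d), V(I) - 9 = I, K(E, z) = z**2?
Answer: 1/22436 ≈ 4.4571e-5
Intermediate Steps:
V(I) = 9 + I
G(d) = 0 (G(d) = 0*d = 0)
m = 0 (m = 20**2*0 = 400*0 = 0)
1/(22493 + V(-66)) + m = 1/(22493 + (9 - 66)) + 0 = 1/(22493 - 57) + 0 = 1/22436 + 0 = 1/22436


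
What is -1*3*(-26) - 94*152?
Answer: -14210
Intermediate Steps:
-1*3*(-26) - 94*152 = -3*(-26) - 14288 = 78 - 14288 = -14210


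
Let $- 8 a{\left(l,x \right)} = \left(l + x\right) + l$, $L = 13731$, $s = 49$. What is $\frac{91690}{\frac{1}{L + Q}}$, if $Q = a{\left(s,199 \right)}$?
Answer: $\frac{5022365595}{4} \approx 1.2556 \cdot 10^{9}$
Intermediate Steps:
$a{\left(l,x \right)} = - \frac{l}{4} - \frac{x}{8}$ ($a{\left(l,x \right)} = - \frac{\left(l + x\right) + l}{8} = - \frac{x + 2 l}{8} = - \frac{l}{4} - \frac{x}{8}$)
$Q = - \frac{297}{8}$ ($Q = \left(- \frac{1}{4}\right) 49 - \frac{199}{8} = - \frac{49}{4} - \frac{199}{8} = - \frac{297}{8} \approx -37.125$)
$\frac{91690}{\frac{1}{L + Q}} = \frac{91690}{\frac{1}{13731 - \frac{297}{8}}} = \frac{91690}{\frac{1}{\frac{109551}{8}}} = \frac{91690}{\frac{8}{109551}} = 91690 \cdot \frac{109551}{8} = \frac{5022365595}{4}$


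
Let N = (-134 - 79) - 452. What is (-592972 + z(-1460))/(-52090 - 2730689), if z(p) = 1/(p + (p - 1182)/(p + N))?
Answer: 1838129000101/8626219745382 ≈ 0.21309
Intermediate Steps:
N = -665 (N = -213 - 452 = -665)
z(p) = 1/(p + (-1182 + p)/(-665 + p)) (z(p) = 1/(p + (p - 1182)/(p - 665)) = 1/(p + (-1182 + p)/(-665 + p)))
(-592972 + z(-1460))/(-52090 - 2730689) = (-592972 + (-665 - 1460)/(-1182 + (-1460)**2 - 664*(-1460)))/(-52090 - 2730689) = (-592972 - 2125/(-1182 + 2131600 + 969440))/(-2782779) = (-592972 - 2125/3099858)*(-1/2782779) = -1838129000101/3099858*(-1/2782779) = 1838129000101/8626219745382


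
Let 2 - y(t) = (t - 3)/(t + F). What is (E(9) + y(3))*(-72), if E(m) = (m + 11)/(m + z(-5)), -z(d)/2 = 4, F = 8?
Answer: -1584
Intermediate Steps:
z(d) = -8 (z(d) = -2*4 = -8)
E(m) = (11 + m)/(-8 + m) (E(m) = (m + 11)/(m - 8) = (11 + m)/(-8 + m))
y(t) = 2 - (-3 + t)/(8 + t) (y(t) = 2 - (t - 3)/(t + 8) = 2 - (-3 + t)/(8 + t))
(E(9) + y(3))*(-72) = ((11 + 9)/(-8 + 9) + (19 + 3)/(8 + 3))*(-72) = (20/1 + 22/11)*(-72) = (1*20 + (1/11)*22)*(-72) = (20 + 2)*(-72) = 22*(-72) = -1584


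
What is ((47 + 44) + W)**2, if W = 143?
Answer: 54756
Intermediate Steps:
((47 + 44) + W)**2 = ((47 + 44) + 143)**2 = (91 + 143)**2 = 234**2 = 54756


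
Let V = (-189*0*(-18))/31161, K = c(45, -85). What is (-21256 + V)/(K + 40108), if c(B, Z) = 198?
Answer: -10628/20153 ≈ -0.52737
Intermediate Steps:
K = 198
V = 0 (V = (-27*0*(-18))*(1/31161) = (0*(-18))*(1/31161) = 0*(1/31161) = 0)
(-21256 + V)/(K + 40108) = (-21256 + 0)/(198 + 40108) = -21256/40306 = -21256*1/40306 = -10628/20153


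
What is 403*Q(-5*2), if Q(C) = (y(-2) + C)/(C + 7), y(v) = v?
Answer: 1612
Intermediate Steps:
Q(C) = (-2 + C)/(7 + C) (Q(C) = (-2 + C)/(C + 7) = (-2 + C)/(7 + C))
403*Q(-5*2) = 403*((-2 - 5*2)/(7 - 5*2)) = 403*((-2 - 10)/(7 - 10)) = 403*(-12/(-3)) = 403*(-1/3*(-12)) = 403*4 = 1612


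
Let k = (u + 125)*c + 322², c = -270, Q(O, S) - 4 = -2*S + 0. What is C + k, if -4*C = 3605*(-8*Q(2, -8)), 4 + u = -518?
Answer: 355074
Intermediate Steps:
Q(O, S) = 4 - 2*S (Q(O, S) = 4 + (-2*S + 0) = 4 - 2*S)
u = -522 (u = -4 - 518 = -522)
k = 210874 (k = (-522 + 125)*(-270) + 322² = -397*(-270) + 103684 = 107190 + 103684 = 210874)
C = 144200 (C = -3605*(-8*(4 - 2*(-8)))/4 = -3605*(-8*(4 + 16))/4 = -3605*(-8*20)/4 = -3605*(-160)/4 = -¼*(-576800) = 144200)
C + k = 144200 + 210874 = 355074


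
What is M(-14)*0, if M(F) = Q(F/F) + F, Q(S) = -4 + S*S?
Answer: 0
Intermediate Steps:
Q(S) = -4 + S**2
M(F) = -3 + F (M(F) = (-4 + (F/F)**2) + F = (-4 + 1**2) + F = (-4 + 1) + F = -3 + F)
M(-14)*0 = (-3 - 14)*0 = -17*0 = 0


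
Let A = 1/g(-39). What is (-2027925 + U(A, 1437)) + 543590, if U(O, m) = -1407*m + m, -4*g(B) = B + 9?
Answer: -3504757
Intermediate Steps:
g(B) = -9/4 - B/4 (g(B) = -(B + 9)/4 = -(9 + B)/4 = -9/4 - B/4)
A = 2/15 (A = 1/(-9/4 - ¼*(-39)) = 1/(-9/4 + 39/4) = 1/(15/2) = 2/15 ≈ 0.13333)
U(O, m) = -1406*m
(-2027925 + U(A, 1437)) + 543590 = (-2027925 - 1406*1437) + 543590 = (-2027925 - 2020422) + 543590 = -4048347 + 543590 = -3504757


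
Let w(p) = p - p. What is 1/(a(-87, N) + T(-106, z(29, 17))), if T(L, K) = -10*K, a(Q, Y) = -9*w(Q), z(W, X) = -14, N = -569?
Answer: 1/140 ≈ 0.0071429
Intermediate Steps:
w(p) = 0
a(Q, Y) = 0 (a(Q, Y) = -9*0 = 0)
1/(a(-87, N) + T(-106, z(29, 17))) = 1/(0 - 10*(-14)) = 1/(0 + 140) = 1/140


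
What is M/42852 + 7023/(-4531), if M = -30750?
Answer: -73379641/32360402 ≈ -2.2676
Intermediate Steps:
M/42852 + 7023/(-4531) = -30750/42852 + 7023/(-4531) = -30750*1/42852 + 7023*(-1/4531) = -5125/7142 - 7023/4531 = -73379641/32360402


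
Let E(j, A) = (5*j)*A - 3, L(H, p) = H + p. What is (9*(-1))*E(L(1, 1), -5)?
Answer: 477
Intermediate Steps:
E(j, A) = -3 + 5*A*j (E(j, A) = 5*A*j - 3 = -3 + 5*A*j)
(9*(-1))*E(L(1, 1), -5) = (9*(-1))*(-3 + 5*(-5)*(1 + 1)) = -9*(-3 + 5*(-5)*2) = -9*(-3 - 50) = -9*(-53) = 477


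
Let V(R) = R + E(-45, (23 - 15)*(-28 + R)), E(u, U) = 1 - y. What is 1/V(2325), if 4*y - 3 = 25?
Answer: 1/2319 ≈ 0.00043122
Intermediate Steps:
y = 7 (y = ¾ + (¼)*25 = ¾ + 25/4 = 7)
E(u, U) = -6 (E(u, U) = 1 - 1*7 = 1 - 7 = -6)
V(R) = -6 + R (V(R) = R - 6 = -6 + R)
1/V(2325) = 1/(-6 + 2325) = 1/2319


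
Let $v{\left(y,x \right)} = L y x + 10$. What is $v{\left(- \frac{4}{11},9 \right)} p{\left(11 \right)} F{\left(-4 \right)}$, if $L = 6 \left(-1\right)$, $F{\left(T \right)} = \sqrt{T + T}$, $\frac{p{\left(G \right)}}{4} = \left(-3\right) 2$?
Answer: $- \frac{15648 i \sqrt{2}}{11} \approx - 2011.8 i$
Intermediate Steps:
$p{\left(G \right)} = -24$ ($p{\left(G \right)} = 4 \left(\left(-3\right) 2\right) = 4 \left(-6\right) = -24$)
$F{\left(T \right)} = \sqrt{2} \sqrt{T}$ ($F{\left(T \right)} = \sqrt{2 T} = \sqrt{2} \sqrt{T}$)
$L = -6$
$v{\left(y,x \right)} = 10 - 6 x y$ ($v{\left(y,x \right)} = - 6 y x + 10 = - 6 x y + 10 = 10 - 6 x y$)
$v{\left(- \frac{4}{11},9 \right)} p{\left(11 \right)} F{\left(-4 \right)} = \left(10 - 54 \left(- \frac{4}{11}\right)\right) \left(-24\right) \sqrt{2} \sqrt{-4} = \left(10 - 54 \left(\left(-4\right) \frac{1}{11}\right)\right) \left(-24\right) \sqrt{2} \cdot 2 i = \left(10 - 54 \left(- \frac{4}{11}\right)\right) \left(-24\right) 2 i \sqrt{2} = \left(10 + \frac{216}{11}\right) \left(-24\right) 2 i \sqrt{2} = \frac{326}{11} \left(-24\right) 2 i \sqrt{2} = - \frac{7824 \cdot 2 i \sqrt{2}}{11} = - \frac{15648 i \sqrt{2}}{11}$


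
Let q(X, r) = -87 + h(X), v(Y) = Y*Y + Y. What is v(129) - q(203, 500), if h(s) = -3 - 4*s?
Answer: 17672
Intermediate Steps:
v(Y) = Y + Y² (v(Y) = Y² + Y = Y + Y²)
q(X, r) = -90 - 4*X (q(X, r) = -87 + (-3 - 4*X) = -90 - 4*X)
v(129) - q(203, 500) = 129*(1 + 129) - (-90 - 4*203) = 129*130 - (-90 - 812) = 16770 - 1*(-902) = 16770 + 902 = 17672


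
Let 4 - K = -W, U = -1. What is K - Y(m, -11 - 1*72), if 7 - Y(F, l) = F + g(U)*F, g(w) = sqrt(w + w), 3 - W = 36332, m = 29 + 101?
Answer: -36202 + 130*I*sqrt(2) ≈ -36202.0 + 183.85*I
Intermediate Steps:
m = 130
W = -36329 (W = 3 - 1*36332 = 3 - 36332 = -36329)
K = -36325 (K = 4 - (-1)*(-36329) = 4 - 1*36329 = 4 - 36329 = -36325)
g(w) = sqrt(2)*sqrt(w) (g(w) = sqrt(2*w) = sqrt(2)*sqrt(w))
Y(F, l) = 7 - F - I*F*sqrt(2) (Y(F, l) = 7 - (F + (sqrt(2)*sqrt(-1))*F) = 7 - (F + (sqrt(2)*I)*F) = 7 - (F + (I*sqrt(2))*F) = 7 - (F + I*F*sqrt(2)) = 7 + (-F - I*F*sqrt(2)) = 7 - F - I*F*sqrt(2))
K - Y(m, -11 - 1*72) = -36325 - (7 - 1*130 - 1*I*130*sqrt(2)) = -36325 - (7 - 130 - 130*I*sqrt(2)) = -36325 - (-123 - 130*I*sqrt(2)) = -36325 + (123 + 130*I*sqrt(2)) = -36202 + 130*I*sqrt(2)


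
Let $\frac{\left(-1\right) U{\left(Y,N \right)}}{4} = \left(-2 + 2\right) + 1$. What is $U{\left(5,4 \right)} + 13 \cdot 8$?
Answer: $100$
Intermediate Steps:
$U{\left(Y,N \right)} = -4$ ($U{\left(Y,N \right)} = - 4 \left(\left(-2 + 2\right) + 1\right) = - 4 \left(0 + 1\right) = \left(-4\right) 1 = -4$)
$U{\left(5,4 \right)} + 13 \cdot 8 = -4 + 13 \cdot 8 = -4 + 104 = 100$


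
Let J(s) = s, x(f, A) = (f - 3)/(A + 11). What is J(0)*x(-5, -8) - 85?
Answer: -85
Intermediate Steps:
x(f, A) = (-3 + f)/(11 + A)
J(0)*x(-5, -8) - 85 = 0*((-3 - 5)/(11 - 8)) - 85 = 0*(-8/3) - 85 = 0 - 85 = -85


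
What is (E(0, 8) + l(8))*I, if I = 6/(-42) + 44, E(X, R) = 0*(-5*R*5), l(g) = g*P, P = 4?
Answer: 9824/7 ≈ 1403.4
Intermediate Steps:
l(g) = 4*g (l(g) = g*4 = 4*g)
E(X, R) = 0 (E(X, R) = 0*(-25*R) = 0)
I = 307/7 (I = 6*(-1/42) + 44 = -⅐ + 44 = 307/7 ≈ 43.857)
(E(0, 8) + l(8))*I = (0 + 4*8)*(307/7) = (0 + 32)*(307/7) = 32*(307/7) = 9824/7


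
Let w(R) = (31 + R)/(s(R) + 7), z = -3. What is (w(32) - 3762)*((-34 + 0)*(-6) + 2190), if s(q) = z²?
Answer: -71974413/8 ≈ -8.9968e+6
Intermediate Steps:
s(q) = 9 (s(q) = (-3)² = 9)
w(R) = 31/16 + R/16 (w(R) = (31 + R)/(9 + 7) = (31 + R)/16 = (31 + R)*(1/16) = 31/16 + R/16)
(w(32) - 3762)*((-34 + 0)*(-6) + 2190) = ((31/16 + (1/16)*32) - 3762)*((-34 + 0)*(-6) + 2190) = ((31/16 + 2) - 3762)*(-34*(-6) + 2190) = (63/16 - 3762)*(204 + 2190) = -60129/16*2394 = -71974413/8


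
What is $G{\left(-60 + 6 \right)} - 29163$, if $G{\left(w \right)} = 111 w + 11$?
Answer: $-35146$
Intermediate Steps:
$G{\left(w \right)} = 11 + 111 w$
$G{\left(-60 + 6 \right)} - 29163 = \left(11 + 111 \left(-60 + 6\right)\right) - 29163 = \left(11 + 111 \left(-54\right)\right) - 29163 = \left(11 - 5994\right) - 29163 = -5983 - 29163 = -35146$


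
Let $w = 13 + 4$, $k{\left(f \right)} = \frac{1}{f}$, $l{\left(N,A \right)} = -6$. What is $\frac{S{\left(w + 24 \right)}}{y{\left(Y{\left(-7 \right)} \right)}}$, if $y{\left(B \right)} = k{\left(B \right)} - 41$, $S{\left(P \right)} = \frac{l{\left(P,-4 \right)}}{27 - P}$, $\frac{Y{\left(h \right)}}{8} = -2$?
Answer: $- \frac{16}{1533} \approx -0.010437$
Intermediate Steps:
$Y{\left(h \right)} = -16$ ($Y{\left(h \right)} = 8 \left(-2\right) = -16$)
$w = 17$
$S{\left(P \right)} = - \frac{6}{27 - P}$
$y{\left(B \right)} = -41 + \frac{1}{B}$ ($y{\left(B \right)} = \frac{1}{B} - 41 = -41 + \frac{1}{B}$)
$\frac{S{\left(w + 24 \right)}}{y{\left(Y{\left(-7 \right)} \right)}} = \frac{6 \frac{1}{-27 + \left(17 + 24\right)}}{-41 + \frac{1}{-16}} = \frac{6 \frac{1}{-27 + 41}}{-41 - \frac{1}{16}} = \frac{6 \cdot \frac{1}{14}}{- \frac{657}{16}} = 6 \cdot \frac{1}{14} \left(- \frac{16}{657}\right) = \frac{3}{7} \left(- \frac{16}{657}\right) = - \frac{16}{1533}$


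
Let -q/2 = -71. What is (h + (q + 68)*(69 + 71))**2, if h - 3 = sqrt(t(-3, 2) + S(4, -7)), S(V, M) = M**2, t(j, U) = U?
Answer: (29403 + sqrt(51))**2 ≈ 8.6496e+8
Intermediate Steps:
q = 142 (q = -2*(-71) = 142)
h = 3 + sqrt(51) (h = 3 + sqrt(2 + (-7)**2) = 3 + sqrt(2 + 49) = 3 + sqrt(51) ≈ 10.141)
(h + (q + 68)*(69 + 71))**2 = ((3 + sqrt(51)) + (142 + 68)*(69 + 71))**2 = ((3 + sqrt(51)) + 210*140)**2 = ((3 + sqrt(51)) + 29400)**2 = (29403 + sqrt(51))**2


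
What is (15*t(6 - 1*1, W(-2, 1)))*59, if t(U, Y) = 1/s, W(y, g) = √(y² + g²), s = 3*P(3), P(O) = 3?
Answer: 295/3 ≈ 98.333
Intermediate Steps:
s = 9 (s = 3*3 = 9)
W(y, g) = √(g² + y²)
t(U, Y) = ⅑ (t(U, Y) = 1/9 = ⅑)
(15*t(6 - 1*1, W(-2, 1)))*59 = (15*(⅑))*59 = (5/3)*59 = 295/3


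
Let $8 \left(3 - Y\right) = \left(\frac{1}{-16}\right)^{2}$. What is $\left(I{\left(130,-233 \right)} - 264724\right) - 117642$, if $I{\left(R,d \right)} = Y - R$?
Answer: $- \frac{783345665}{2048} \approx -3.8249 \cdot 10^{5}$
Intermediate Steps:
$Y = \frac{6143}{2048}$ ($Y = 3 - \frac{\left(\frac{1}{-16}\right)^{2}}{8} = 3 - \frac{\left(- \frac{1}{16}\right)^{2}}{8} = 3 - \frac{1}{2048} = \frac{6143}{2048} \approx 2.9995$)
$I{\left(R,d \right)} = \frac{6143}{2048} - R$
$\left(I{\left(130,-233 \right)} - 264724\right) - 117642 = \left(\left(\frac{6143}{2048} - 130\right) - 264724\right) - 117642 = \left(- \frac{260097}{2048} - 264724\right) - 117642 = - \frac{542414849}{2048} - 117642 = - \frac{783345665}{2048}$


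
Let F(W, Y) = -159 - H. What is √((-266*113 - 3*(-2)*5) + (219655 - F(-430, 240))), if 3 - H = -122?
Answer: 23*√359 ≈ 435.79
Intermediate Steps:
H = 125 (H = 3 - 1*(-122) = 3 + 122 = 125)
F(W, Y) = -284 (F(W, Y) = -159 - 1*125 = -159 - 125 = -284)
√((-266*113 - 3*(-2)*5) + (219655 - F(-430, 240))) = √((-266*113 - 3*(-2)*5) + (219655 - 1*(-284))) = √((-30058 + 6*5) + (219655 + 284)) = √((-30058 + 30) + 219939) = √(-30028 + 219939) = √189911 = 23*√359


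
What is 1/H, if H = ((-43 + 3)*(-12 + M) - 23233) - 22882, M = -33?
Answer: -1/44315 ≈ -2.2566e-5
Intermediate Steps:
H = -44315 (H = ((-43 + 3)*(-12 - 33) - 23233) - 22882 = (-40*(-45) - 23233) - 22882 = (1800 - 23233) - 22882 = -21433 - 22882 = -44315)
1/H = 1/(-44315) = -1/44315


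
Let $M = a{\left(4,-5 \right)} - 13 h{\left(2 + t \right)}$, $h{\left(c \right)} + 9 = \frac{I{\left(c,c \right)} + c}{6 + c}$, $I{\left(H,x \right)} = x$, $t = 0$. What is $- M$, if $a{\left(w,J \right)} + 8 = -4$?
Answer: $- \frac{197}{2} \approx -98.5$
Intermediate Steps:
$a{\left(w,J \right)} = -12$ ($a{\left(w,J \right)} = -8 - 4 = -12$)
$h{\left(c \right)} = -9 + \frac{2 c}{6 + c}$ ($h{\left(c \right)} = -9 + \frac{c + c}{6 + c} = -9 + \frac{2 c}{6 + c}$)
$M = \frac{197}{2}$ ($M = -12 - 13 \frac{-54 - 7 \left(2 + 0\right)}{6 + \left(2 + 0\right)} = -12 - 13 \frac{-54 - 14}{6 + 2} = -12 - 13 \frac{-54 - 14}{8} = -12 - 13 \cdot \frac{1}{8} \left(-68\right) = -12 - - \frac{221}{2} = -12 + \frac{221}{2} = \frac{197}{2} \approx 98.5$)
$- M = \left(-1\right) \frac{197}{2} = - \frac{197}{2}$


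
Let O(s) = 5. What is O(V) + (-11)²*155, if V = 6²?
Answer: 18760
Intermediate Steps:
V = 36
O(V) + (-11)²*155 = 5 + (-11)²*155 = 5 + 121*155 = 5 + 18755 = 18760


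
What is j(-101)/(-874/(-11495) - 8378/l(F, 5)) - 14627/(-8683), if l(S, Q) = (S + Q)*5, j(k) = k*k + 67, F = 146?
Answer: -2032553852009/2185493734 ≈ -930.02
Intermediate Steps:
j(k) = 67 + k**2 (j(k) = k**2 + 67 = 67 + k**2)
l(S, Q) = 5*Q + 5*S (l(S, Q) = (Q + S)*5 = 5*Q + 5*S)
j(-101)/(-874/(-11495) - 8378/l(F, 5)) - 14627/(-8683) = (67 + (-101)**2)/(-874/(-11495) - 8378/(5*5 + 5*146)) - 14627/(-8683) = (67 + 10201)/(-874*(-1/11495) - 8378/(25 + 730)) - 14627*(-1/8683) = 10268/(46/605 - 8378/755) + 14627/8683 = 10268/(-1006792/91355) + 14627/8683 = 10268*(-91355/1006792) + 14627/8683 = -234508285/251698 + 14627/8683 = -2032553852009/2185493734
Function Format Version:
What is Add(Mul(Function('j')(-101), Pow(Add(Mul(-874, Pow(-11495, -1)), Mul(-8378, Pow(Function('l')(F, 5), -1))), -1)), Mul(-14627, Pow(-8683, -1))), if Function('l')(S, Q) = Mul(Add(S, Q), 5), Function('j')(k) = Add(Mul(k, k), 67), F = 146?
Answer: Rational(-2032553852009, 2185493734) ≈ -930.02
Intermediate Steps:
Function('j')(k) = Add(67, Pow(k, 2)) (Function('j')(k) = Add(Pow(k, 2), 67) = Add(67, Pow(k, 2)))
Function('l')(S, Q) = Add(Mul(5, Q), Mul(5, S)) (Function('l')(S, Q) = Mul(Add(Q, S), 5) = Add(Mul(5, Q), Mul(5, S)))
Add(Mul(Function('j')(-101), Pow(Add(Mul(-874, Pow(-11495, -1)), Mul(-8378, Pow(Function('l')(F, 5), -1))), -1)), Mul(-14627, Pow(-8683, -1))) = Add(Mul(Add(67, Pow(-101, 2)), Pow(Add(Mul(-874, Pow(-11495, -1)), Mul(-8378, Pow(Add(Mul(5, 5), Mul(5, 146)), -1))), -1)), Mul(-14627, Pow(-8683, -1))) = Add(Mul(Add(67, 10201), Pow(Add(Mul(-874, Rational(-1, 11495)), Mul(-8378, Pow(Add(25, 730), -1))), -1)), Mul(-14627, Rational(-1, 8683))) = Add(Mul(10268, Pow(Add(Rational(46, 605), Mul(-8378, Pow(755, -1))), -1)), Rational(14627, 8683)) = Add(Mul(10268, Pow(Add(Rational(46, 605), Mul(-8378, Rational(1, 755))), -1)), Rational(14627, 8683)) = Add(Mul(10268, Pow(Add(Rational(46, 605), Rational(-8378, 755)), -1)), Rational(14627, 8683)) = Add(Mul(10268, Pow(Rational(-1006792, 91355), -1)), Rational(14627, 8683)) = Add(Mul(10268, Rational(-91355, 1006792)), Rational(14627, 8683)) = Add(Rational(-234508285, 251698), Rational(14627, 8683)) = Rational(-2032553852009, 2185493734)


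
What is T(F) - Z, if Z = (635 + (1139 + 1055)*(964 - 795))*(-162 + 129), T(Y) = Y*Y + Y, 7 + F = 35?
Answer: 12257705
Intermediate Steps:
F = 28 (F = -7 + 35 = 28)
T(Y) = Y + Y² (T(Y) = Y² + Y = Y + Y²)
Z = -12256893 (Z = (635 + 2194*169)*(-33) = (635 + 370786)*(-33) = 371421*(-33) = -12256893)
T(F) - Z = 28*(1 + 28) - 1*(-12256893) = 28*29 + 12256893 = 812 + 12256893 = 12257705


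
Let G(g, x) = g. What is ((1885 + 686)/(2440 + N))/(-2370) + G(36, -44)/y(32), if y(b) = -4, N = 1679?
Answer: -29286947/3254010 ≈ -9.0003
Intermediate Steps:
((1885 + 686)/(2440 + N))/(-2370) + G(36, -44)/y(32) = ((1885 + 686)/(2440 + 1679))/(-2370) + 36/(-4) = (2571/4119)*(-1/2370) + 36*(-¼) = (2571*(1/4119))*(-1/2370) - 9 = (857/1373)*(-1/2370) - 9 = -857/3254010 - 9 = -29286947/3254010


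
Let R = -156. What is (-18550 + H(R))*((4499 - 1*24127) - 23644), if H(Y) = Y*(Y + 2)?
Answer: -236870928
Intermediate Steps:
H(Y) = Y*(2 + Y)
(-18550 + H(R))*((4499 - 1*24127) - 23644) = (-18550 - 156*(2 - 156))*((4499 - 1*24127) - 23644) = (-18550 - 156*(-154))*((4499 - 24127) - 23644) = (-18550 + 24024)*(-19628 - 23644) = 5474*(-43272) = -236870928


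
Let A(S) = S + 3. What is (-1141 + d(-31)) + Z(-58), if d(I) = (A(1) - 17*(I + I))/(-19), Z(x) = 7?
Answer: -22604/19 ≈ -1189.7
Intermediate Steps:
A(S) = 3 + S
d(I) = -4/19 + 34*I/19 (d(I) = ((3 + 1) - 17*(I + I))/(-19) = (4 - 34*I)*(-1/19) = -4/19 + 34*I/19)
(-1141 + d(-31)) + Z(-58) = (-1141 + (-4/19 + (34/19)*(-31))) + 7 = (-1141 + (-4/19 - 1054/19)) + 7 = (-1141 - 1058/19) + 7 = -22737/19 + 7 = -22604/19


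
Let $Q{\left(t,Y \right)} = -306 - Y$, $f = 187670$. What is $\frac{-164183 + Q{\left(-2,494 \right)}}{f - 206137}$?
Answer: $\frac{164983}{18467} \approx 8.9339$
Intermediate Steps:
$\frac{-164183 + Q{\left(-2,494 \right)}}{f - 206137} = \frac{-164183 - 800}{187670 - 206137} = \frac{-164183 - 800}{-18467} = \left(-164183 - 800\right) \left(- \frac{1}{18467}\right) = \left(-164983\right) \left(- \frac{1}{18467}\right) = \frac{164983}{18467}$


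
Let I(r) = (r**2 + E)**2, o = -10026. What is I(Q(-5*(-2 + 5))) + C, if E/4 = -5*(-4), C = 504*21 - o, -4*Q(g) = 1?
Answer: 6917121/256 ≈ 27020.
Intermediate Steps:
Q(g) = -1/4 (Q(g) = -1/4*1 = -1/4)
C = 20610 (C = 504*21 - 1*(-10026) = 10584 + 10026 = 20610)
E = 80 (E = 4*(-5*(-4)) = 4*20 = 80)
I(r) = (80 + r**2)**2 (I(r) = (r**2 + 80)**2 = (80 + r**2)**2)
I(Q(-5*(-2 + 5))) + C = (80 + (-1/4)**2)**2 + 20610 = (80 + 1/16)**2 + 20610 = (1281/16)**2 + 20610 = 1640961/256 + 20610 = 6917121/256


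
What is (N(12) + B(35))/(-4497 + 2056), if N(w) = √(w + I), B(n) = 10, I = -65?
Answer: -10/2441 - I*√53/2441 ≈ -0.0040967 - 0.0029824*I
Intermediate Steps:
N(w) = √(-65 + w) (N(w) = √(w - 65) = √(-65 + w))
(N(12) + B(35))/(-4497 + 2056) = (√(-65 + 12) + 10)/(-4497 + 2056) = (√(-53) + 10)/(-2441) = (I*√53 + 10)*(-1/2441) = (10 + I*√53)*(-1/2441) = -10/2441 - I*√53/2441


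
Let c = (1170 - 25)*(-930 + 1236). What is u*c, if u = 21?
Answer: 7357770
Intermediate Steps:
c = 350370 (c = 1145*306 = 350370)
u*c = 21*350370 = 7357770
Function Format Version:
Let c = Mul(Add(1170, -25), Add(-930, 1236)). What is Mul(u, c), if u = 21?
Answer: 7357770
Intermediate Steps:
c = 350370 (c = Mul(1145, 306) = 350370)
Mul(u, c) = Mul(21, 350370) = 7357770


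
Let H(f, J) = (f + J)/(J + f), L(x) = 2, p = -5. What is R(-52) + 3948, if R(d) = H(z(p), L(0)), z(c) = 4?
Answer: 3949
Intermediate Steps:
H(f, J) = 1 (H(f, J) = (J + f)/(J + f) = 1)
R(d) = 1
R(-52) + 3948 = 1 + 3948 = 3949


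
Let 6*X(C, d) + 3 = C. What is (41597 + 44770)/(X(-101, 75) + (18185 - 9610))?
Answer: 259101/25673 ≈ 10.092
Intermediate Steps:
X(C, d) = -½ + C/6
(41597 + 44770)/(X(-101, 75) + (18185 - 9610)) = (41597 + 44770)/((-½ + (⅙)*(-101)) + (18185 - 9610)) = 86367/((-½ - 101/6) + 8575) = 86367/(-52/3 + 8575) = 86367/(25673/3) = 86367*(3/25673) = 259101/25673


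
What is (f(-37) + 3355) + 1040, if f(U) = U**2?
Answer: 5764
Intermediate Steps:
(f(-37) + 3355) + 1040 = ((-37)**2 + 3355) + 1040 = (1369 + 3355) + 1040 = 4724 + 1040 = 5764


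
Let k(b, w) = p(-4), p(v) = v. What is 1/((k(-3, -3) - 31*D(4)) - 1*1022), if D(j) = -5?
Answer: -1/871 ≈ -0.0011481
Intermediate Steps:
k(b, w) = -4
1/((k(-3, -3) - 31*D(4)) - 1*1022) = 1/((-4 - 31*(-5)) - 1*1022) = 1/((-4 + 155) - 1022) = 1/(151 - 1022) = 1/(-871) = -1/871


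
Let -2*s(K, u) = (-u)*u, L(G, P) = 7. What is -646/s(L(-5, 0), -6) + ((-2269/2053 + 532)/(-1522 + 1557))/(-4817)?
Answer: -111808357148/3115129815 ≈ -35.892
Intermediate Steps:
s(K, u) = u²/2 (s(K, u) = -(-u)*u/2 = -(-1)*u²/2 = u²/2)
-646/s(L(-5, 0), -6) + ((-2269/2053 + 532)/(-1522 + 1557))/(-4817) = -646/((½)*(-6)²) + ((-2269/2053 + 532)/(-1522 + 1557))/(-4817) = -646/((½)*36) + ((-2269*1/2053 + 532)/35)*(-1/4817) = -646/18 + ((-2269/2053 + 532)*(1/35))*(-1/4817) = -646*1/18 + ((1089927/2053)*(1/35))*(-1/4817) = -323/9 + (1089927/71855)*(-1/4817) = -323/9 - 1089927/346125535 = -111808357148/3115129815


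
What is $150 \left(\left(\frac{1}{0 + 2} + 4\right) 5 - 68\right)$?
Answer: $-6825$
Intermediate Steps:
$150 \left(\left(\frac{1}{0 + 2} + 4\right) 5 - 68\right) = 150 \left(\left(\frac{1}{2} + 4\right) 5 - 68\right) = 150 \left(\frac{9}{2} \cdot 5 - 68\right) = 150 \left(\frac{45}{2} - 68\right) = 150 \left(- \frac{91}{2}\right) = -6825$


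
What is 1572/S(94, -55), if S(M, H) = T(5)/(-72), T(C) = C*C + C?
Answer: -18864/5 ≈ -3772.8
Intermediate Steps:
T(C) = C + C**2 (T(C) = C**2 + C = C + C**2)
S(M, H) = -5/12 (S(M, H) = (5*(1 + 5))/(-72) = (5*6)*(-1/72) = 30*(-1/72) = -5/12)
1572/S(94, -55) = 1572/(-5/12) = 1572*(-12/5) = -18864/5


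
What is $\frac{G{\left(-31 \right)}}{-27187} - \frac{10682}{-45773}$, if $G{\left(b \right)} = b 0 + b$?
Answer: $\frac{1344841}{5734703} \approx 0.23451$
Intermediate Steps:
$G{\left(b \right)} = b$ ($G{\left(b \right)} = 0 + b = b$)
$\frac{G{\left(-31 \right)}}{-27187} - \frac{10682}{-45773} = - \frac{31}{-27187} - \frac{10682}{-45773} = \left(-31\right) \left(- \frac{1}{27187}\right) - - \frac{1526}{6539} = \frac{1}{877} + \frac{1526}{6539} = \frac{1344841}{5734703}$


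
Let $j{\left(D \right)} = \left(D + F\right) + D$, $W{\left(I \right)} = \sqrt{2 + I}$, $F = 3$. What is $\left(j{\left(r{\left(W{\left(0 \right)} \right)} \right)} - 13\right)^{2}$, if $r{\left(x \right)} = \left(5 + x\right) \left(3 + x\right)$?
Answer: $1088 + 768 \sqrt{2} \approx 2174.1$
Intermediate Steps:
$r{\left(x \right)} = \left(3 + x\right) \left(5 + x\right)$
$j{\left(D \right)} = 3 + 2 D$ ($j{\left(D \right)} = \left(D + 3\right) + D = \left(3 + D\right) + D = 3 + 2 D$)
$\left(j{\left(r{\left(W{\left(0 \right)} \right)} \right)} - 13\right)^{2} = \left(\left(3 + 2 \left(15 + \left(\sqrt{2 + 0}\right)^{2} + 8 \sqrt{2 + 0}\right)\right) - 13\right)^{2} = \left(\left(3 + 2 \left(15 + \left(\sqrt{2}\right)^{2} + 8 \sqrt{2}\right)\right) - 13\right)^{2} = \left(\left(3 + 2 \left(15 + 2 + 8 \sqrt{2}\right)\right) - 13\right)^{2} = \left(\left(3 + 2 \left(17 + 8 \sqrt{2}\right)\right) - 13\right)^{2} = \left(\left(3 + \left(34 + 16 \sqrt{2}\right)\right) - 13\right)^{2} = \left(\left(37 + 16 \sqrt{2}\right) - 13\right)^{2} = \left(24 + 16 \sqrt{2}\right)^{2}$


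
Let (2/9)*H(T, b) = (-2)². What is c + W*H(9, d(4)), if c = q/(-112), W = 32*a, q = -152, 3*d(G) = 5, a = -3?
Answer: -24173/14 ≈ -1726.6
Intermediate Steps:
d(G) = 5/3 (d(G) = (⅓)*5 = 5/3)
W = -96 (W = 32*(-3) = -96)
H(T, b) = 18 (H(T, b) = (9/2)*(-2)² = (9/2)*4 = 18)
c = 19/14 (c = -152/(-112) = -152*(-1/112) = 19/14 ≈ 1.3571)
c + W*H(9, d(4)) = 19/14 - 96*18 = 19/14 - 1728 = -24173/14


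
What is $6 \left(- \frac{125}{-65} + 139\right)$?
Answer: $\frac{10992}{13} \approx 845.54$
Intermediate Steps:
$6 \left(- \frac{125}{-65} + 139\right) = 6 \left(\left(-125\right) \left(- \frac{1}{65}\right) + 139\right) = 6 \left(\frac{25}{13} + 139\right) = 6 \cdot \frac{1832}{13} = \frac{10992}{13}$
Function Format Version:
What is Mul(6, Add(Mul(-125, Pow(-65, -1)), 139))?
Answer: Rational(10992, 13) ≈ 845.54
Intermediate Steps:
Mul(6, Add(Mul(-125, Pow(-65, -1)), 139)) = Mul(6, Add(Mul(-125, Rational(-1, 65)), 139)) = Mul(6, Add(Rational(25, 13), 139)) = Mul(6, Rational(1832, 13)) = Rational(10992, 13)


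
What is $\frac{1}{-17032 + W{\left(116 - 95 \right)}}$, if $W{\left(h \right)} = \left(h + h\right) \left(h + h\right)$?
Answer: $- \frac{1}{15268} \approx -6.5496 \cdot 10^{-5}$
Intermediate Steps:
$W{\left(h \right)} = 4 h^{2}$ ($W{\left(h \right)} = 2 h 2 h = 4 h^{2}$)
$\frac{1}{-17032 + W{\left(116 - 95 \right)}} = \frac{1}{-17032 + 4 \left(116 - 95\right)^{2}} = \frac{1}{-17032 + 4 \cdot 21^{2}} = \frac{1}{-17032 + 4 \cdot 441} = \frac{1}{-17032 + 1764} = \frac{1}{-15268} = - \frac{1}{15268}$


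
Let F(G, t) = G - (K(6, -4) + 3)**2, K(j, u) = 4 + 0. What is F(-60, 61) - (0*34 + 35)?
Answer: -144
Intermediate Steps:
K(j, u) = 4
F(G, t) = -49 + G (F(G, t) = G - (4 + 3)**2 = G - 1*7**2 = G - 1*49 = G - 49 = -49 + G)
F(-60, 61) - (0*34 + 35) = (-49 - 60) - (0*34 + 35) = -109 - (0 + 35) = -109 - 1*35 = -109 - 35 = -144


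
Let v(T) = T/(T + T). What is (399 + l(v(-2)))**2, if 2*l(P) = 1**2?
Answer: 638401/4 ≈ 1.5960e+5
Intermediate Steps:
v(T) = 1/2 (v(T) = T/((2*T)) = T*(1/(2*T)) = 1/2)
l(P) = 1/2 (l(P) = (1/2)*1**2 = (1/2)*1 = 1/2)
(399 + l(v(-2)))**2 = (399 + 1/2)**2 = (799/2)**2 = 638401/4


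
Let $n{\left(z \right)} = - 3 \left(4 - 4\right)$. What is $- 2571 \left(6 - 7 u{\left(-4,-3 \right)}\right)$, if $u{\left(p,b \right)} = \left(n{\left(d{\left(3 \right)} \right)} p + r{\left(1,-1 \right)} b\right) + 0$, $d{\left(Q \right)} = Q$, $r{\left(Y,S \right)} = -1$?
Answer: $38565$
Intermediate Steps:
$n{\left(z \right)} = 0$ ($n{\left(z \right)} = \left(-3\right) 0 = 0$)
$u{\left(p,b \right)} = - b$ ($u{\left(p,b \right)} = \left(0 p - b\right) + 0 = \left(0 - b\right) + 0 = - b + 0 = - b$)
$- 2571 \left(6 - 7 u{\left(-4,-3 \right)}\right) = - 2571 \left(6 - 7 \left(\left(-1\right) \left(-3\right)\right)\right) = - 2571 \left(6 - 21\right) = \left(-2571\right) \left(-15\right) = 38565$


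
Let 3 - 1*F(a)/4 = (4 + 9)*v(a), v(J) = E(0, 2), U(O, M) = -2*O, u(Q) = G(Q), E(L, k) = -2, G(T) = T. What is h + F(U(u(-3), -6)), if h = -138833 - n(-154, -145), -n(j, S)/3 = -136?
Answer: -139125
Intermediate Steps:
n(j, S) = 408 (n(j, S) = -3*(-136) = 408)
u(Q) = Q
v(J) = -2
h = -139241 (h = -138833 - 1*408 = -138833 - 408 = -139241)
F(a) = 116 (F(a) = 12 - 4*(4 + 9)*(-2) = 12 - 52*(-2) = 12 - 4*(-26) = 12 + 104 = 116)
h + F(U(u(-3), -6)) = -139241 + 116 = -139125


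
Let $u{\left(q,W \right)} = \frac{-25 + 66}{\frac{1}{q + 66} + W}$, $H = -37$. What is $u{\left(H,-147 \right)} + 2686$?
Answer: $\frac{11446543}{4262} \approx 2685.7$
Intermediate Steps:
$u{\left(q,W \right)} = \frac{41}{W + \frac{1}{66 + q}}$ ($u{\left(q,W \right)} = \frac{41}{\frac{1}{66 + q} + W} = \frac{41}{W + \frac{1}{66 + q}}$)
$u{\left(H,-147 \right)} + 2686 = \frac{41 \left(66 - 37\right)}{1 + 66 \left(-147\right) - -5439} + 2686 = 41 \frac{1}{1 - 9702 + 5439} \cdot 29 + 2686 = 41 \frac{1}{-4262} \cdot 29 + 2686 = 41 \left(- \frac{1}{4262}\right) 29 + 2686 = - \frac{1189}{4262} + 2686 = \frac{11446543}{4262}$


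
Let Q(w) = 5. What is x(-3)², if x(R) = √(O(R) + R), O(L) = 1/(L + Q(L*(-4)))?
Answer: -5/2 ≈ -2.5000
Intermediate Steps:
O(L) = 1/(5 + L) (O(L) = 1/(L + 5) = 1/(5 + L))
x(R) = √(R + 1/(5 + R)) (x(R) = √(1/(5 + R) + R) = √(R + 1/(5 + R)))
x(-3)² = (√((1 - 3*(5 - 3))/(5 - 3)))² = (√((1 - 3*2)/2))² = (√((1 - 6)/2))² = (√((½)*(-5)))² = (√(-5/2))² = (I*√10/2)² = -5/2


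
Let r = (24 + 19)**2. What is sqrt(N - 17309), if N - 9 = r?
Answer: I*sqrt(15451) ≈ 124.3*I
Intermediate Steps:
r = 1849 (r = 43**2 = 1849)
N = 1858 (N = 9 + 1849 = 1858)
sqrt(N - 17309) = sqrt(1858 - 17309) = sqrt(-15451) = I*sqrt(15451)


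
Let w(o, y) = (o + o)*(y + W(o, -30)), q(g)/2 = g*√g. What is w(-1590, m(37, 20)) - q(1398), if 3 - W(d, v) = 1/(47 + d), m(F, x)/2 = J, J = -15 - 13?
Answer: 260054040/1543 - 2796*√1398 ≈ 63996.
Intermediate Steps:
J = -28
q(g) = 2*g^(3/2) (q(g) = 2*(g*√g) = 2*g^(3/2))
m(F, x) = -56 (m(F, x) = 2*(-28) = -56)
W(d, v) = 3 - 1/(47 + d)
w(o, y) = 2*o*(y + (140 + 3*o)/(47 + o)) (w(o, y) = (o + o)*(y + (140 + 3*o)/(47 + o)) = (2*o)*(y + (140 + 3*o)/(47 + o)) = 2*o*(y + (140 + 3*o)/(47 + o)))
w(-1590, m(37, 20)) - q(1398) = 2*(-1590)*(140 + 3*(-1590) - 56*(47 - 1590))/(47 - 1590) - 2*1398^(3/2) = 2*(-1590)*(140 - 4770 - 56*(-1543))/(-1543) - 2*1398*√1398 = 2*(-1590)*(-1/1543)*(140 - 4770 + 86408) - 2796*√1398 = 2*(-1590)*(-1/1543)*81778 - 2796*√1398 = 260054040/1543 - 2796*√1398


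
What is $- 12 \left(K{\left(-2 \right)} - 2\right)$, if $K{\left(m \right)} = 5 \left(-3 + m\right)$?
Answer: $324$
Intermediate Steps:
$K{\left(m \right)} = -15 + 5 m$
$- 12 \left(K{\left(-2 \right)} - 2\right) = - 12 \left(\left(-15 + 5 \left(-2\right)\right) - 2\right) = - 12 \left(\left(-15 - 10\right) - 2\right) = - 12 \left(-25 - 2\right) = \left(-12\right) \left(-27\right) = 324$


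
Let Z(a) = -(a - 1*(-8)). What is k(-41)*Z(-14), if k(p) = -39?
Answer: -234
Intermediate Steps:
Z(a) = -8 - a (Z(a) = -(a + 8) = -(8 + a) = -8 - a)
k(-41)*Z(-14) = -39*(-8 - 1*(-14)) = -39*(-8 + 14) = -39*6 = -234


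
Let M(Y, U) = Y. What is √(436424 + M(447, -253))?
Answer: √436871 ≈ 660.96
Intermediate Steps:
√(436424 + M(447, -253)) = √(436424 + 447) = √436871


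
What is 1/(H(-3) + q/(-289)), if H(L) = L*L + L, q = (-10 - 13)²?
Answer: 289/1205 ≈ 0.23983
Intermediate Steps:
q = 529 (q = (-23)² = 529)
H(L) = L + L² (H(L) = L² + L = L + L²)
1/(H(-3) + q/(-289)) = 1/(-3*(1 - 3) + 529/(-289)) = 1/(-3*(-2) + 529*(-1/289)) = 1/(6 - 529/289) = 1/(1205/289) = 289/1205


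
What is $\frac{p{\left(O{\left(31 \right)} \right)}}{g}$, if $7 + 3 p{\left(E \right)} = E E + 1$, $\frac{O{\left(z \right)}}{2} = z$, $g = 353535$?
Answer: $\frac{3838}{1060605} \approx 0.0036187$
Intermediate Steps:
$O{\left(z \right)} = 2 z$
$p{\left(E \right)} = -2 + \frac{E^{2}}{3}$ ($p{\left(E \right)} = - \frac{7}{3} + \frac{E E + 1}{3} = - \frac{7}{3} + \frac{E^{2} + 1}{3} = - \frac{7}{3} + \frac{1 + E^{2}}{3} = - \frac{7}{3} + \left(\frac{1}{3} + \frac{E^{2}}{3}\right) = -2 + \frac{E^{2}}{3}$)
$\frac{p{\left(O{\left(31 \right)} \right)}}{g} = \frac{-2 + \frac{\left(2 \cdot 31\right)^{2}}{3}}{353535} = \left(-2 + \frac{62^{2}}{3}\right) \frac{1}{353535} = \left(-2 + \frac{1}{3} \cdot 3844\right) \frac{1}{353535} = \left(-2 + \frac{3844}{3}\right) \frac{1}{353535} = \frac{3838}{3} \cdot \frac{1}{353535} = \frac{3838}{1060605}$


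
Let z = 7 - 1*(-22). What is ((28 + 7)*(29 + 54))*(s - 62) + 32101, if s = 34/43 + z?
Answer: -2643082/43 ≈ -61467.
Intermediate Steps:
z = 29 (z = 7 + 22 = 29)
s = 1281/43 (s = 34/43 + 29 = 1281/43 ≈ 29.791)
((28 + 7)*(29 + 54))*(s - 62) + 32101 = ((28 + 7)*(29 + 54))*(1281/43 - 62) + 32101 = (35*83)*(-1385/43) + 32101 = 2905*(-1385/43) + 32101 = -4023425/43 + 32101 = -2643082/43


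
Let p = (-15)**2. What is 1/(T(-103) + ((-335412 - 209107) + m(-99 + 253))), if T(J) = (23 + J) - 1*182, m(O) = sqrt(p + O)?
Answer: -544781/296786337582 - sqrt(379)/296786337582 ≈ -1.8357e-6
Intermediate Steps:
p = 225
m(O) = sqrt(225 + O)
T(J) = -159 + J (T(J) = (23 + J) - 182 = -159 + J)
1/(T(-103) + ((-335412 - 209107) + m(-99 + 253))) = 1/((-159 - 103) + ((-335412 - 209107) + sqrt(225 + (-99 + 253)))) = 1/(-262 + (-544519 + sqrt(225 + 154))) = 1/(-262 + (-544519 + sqrt(379))) = 1/(-544781 + sqrt(379))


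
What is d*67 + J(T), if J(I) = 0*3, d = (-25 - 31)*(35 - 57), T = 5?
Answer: 82544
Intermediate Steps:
d = 1232 (d = -56*(-22) = 1232)
J(I) = 0
d*67 + J(T) = 1232*67 + 0 = 82544 + 0 = 82544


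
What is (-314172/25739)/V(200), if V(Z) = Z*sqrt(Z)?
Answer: -78543*sqrt(2)/25739000 ≈ -0.0043155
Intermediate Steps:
V(Z) = Z**(3/2)
(-314172/25739)/V(200) = (-314172/25739)/(200**(3/2)) = (-314172*1/25739)/((2000*sqrt(2))) = -78543*sqrt(2)/25739000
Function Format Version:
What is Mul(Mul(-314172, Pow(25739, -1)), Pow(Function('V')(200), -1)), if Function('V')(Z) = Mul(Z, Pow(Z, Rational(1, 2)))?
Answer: Mul(Rational(-78543, 25739000), Pow(2, Rational(1, 2))) ≈ -0.0043155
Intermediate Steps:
Function('V')(Z) = Pow(Z, Rational(3, 2))
Mul(Mul(-314172, Pow(25739, -1)), Pow(Function('V')(200), -1)) = Mul(Mul(-314172, Pow(25739, -1)), Pow(Pow(200, Rational(3, 2)), -1)) = Mul(Mul(-314172, Rational(1, 25739)), Pow(Mul(2000, Pow(2, Rational(1, 2))), -1)) = Mul(Rational(-314172, 25739), Mul(Rational(1, 4000), Pow(2, Rational(1, 2)))) = Mul(Rational(-78543, 25739000), Pow(2, Rational(1, 2)))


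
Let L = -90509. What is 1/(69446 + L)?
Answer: -1/21063 ≈ -4.7477e-5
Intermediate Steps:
1/(69446 + L) = 1/(69446 - 90509) = 1/(-21063) = -1/21063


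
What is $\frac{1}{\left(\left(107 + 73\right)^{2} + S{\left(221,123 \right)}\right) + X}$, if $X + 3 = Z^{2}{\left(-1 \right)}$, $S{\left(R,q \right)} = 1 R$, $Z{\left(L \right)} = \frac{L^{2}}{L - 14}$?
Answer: $\frac{225}{7339051} \approx 3.0658 \cdot 10^{-5}$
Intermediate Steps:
$Z{\left(L \right)} = \frac{L^{2}}{-14 + L}$
$S{\left(R,q \right)} = R$
$X = - \frac{674}{225}$ ($X = -3 + \left(\frac{\left(-1\right)^{2}}{-14 - 1}\right)^{2} = -3 + \left(1 \frac{1}{-15}\right)^{2} = -3 + \left(1 \left(- \frac{1}{15}\right)\right)^{2} = -3 + \left(- \frac{1}{15}\right)^{2} = -3 + \frac{1}{225} = - \frac{674}{225} \approx -2.9956$)
$\frac{1}{\left(\left(107 + 73\right)^{2} + S{\left(221,123 \right)}\right) + X} = \frac{1}{\left(\left(107 + 73\right)^{2} + 221\right) - \frac{674}{225}} = \frac{1}{\left(180^{2} + 221\right) - \frac{674}{225}} = \frac{1}{\left(32400 + 221\right) - \frac{674}{225}} = \frac{1}{32621 - \frac{674}{225}} = \frac{1}{\frac{7339051}{225}} = \frac{225}{7339051}$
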